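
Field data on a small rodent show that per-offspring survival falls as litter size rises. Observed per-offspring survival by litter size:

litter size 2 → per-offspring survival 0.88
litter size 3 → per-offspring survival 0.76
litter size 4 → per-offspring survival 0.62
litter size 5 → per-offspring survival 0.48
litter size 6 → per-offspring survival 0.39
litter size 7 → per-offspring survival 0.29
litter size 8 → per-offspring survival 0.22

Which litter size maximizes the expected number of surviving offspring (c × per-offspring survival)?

4

Expected surviving offspring = c × s(c):
  c=2: 2 × 0.88 = 1.760
  c=3: 3 × 0.76 = 2.280
  c=4: 4 × 0.62 = 2.480
  c=5: 5 × 0.48 = 2.400
  c=6: 6 × 0.39 = 2.340
  c=7: 7 × 0.29 = 2.030
  c=8: 8 × 0.22 = 1.760
Maximum at c = 4 (2.480 surviving offspring).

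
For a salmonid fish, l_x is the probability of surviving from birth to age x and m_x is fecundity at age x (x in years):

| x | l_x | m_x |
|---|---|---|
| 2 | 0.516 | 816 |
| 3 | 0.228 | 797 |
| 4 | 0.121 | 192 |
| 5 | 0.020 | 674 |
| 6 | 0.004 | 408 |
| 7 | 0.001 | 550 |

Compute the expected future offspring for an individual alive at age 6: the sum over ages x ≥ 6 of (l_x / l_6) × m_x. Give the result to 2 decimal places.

l_6 = 0.004. Conditional survival from age 6 to x is l_x / l_6.
  x=6: (0.004/0.004) × 408 = 408.0000
  x=7: (0.001/0.004) × 550 = 137.5000
Sum = 408.0000 + 137.5000 = 545.5000

545.50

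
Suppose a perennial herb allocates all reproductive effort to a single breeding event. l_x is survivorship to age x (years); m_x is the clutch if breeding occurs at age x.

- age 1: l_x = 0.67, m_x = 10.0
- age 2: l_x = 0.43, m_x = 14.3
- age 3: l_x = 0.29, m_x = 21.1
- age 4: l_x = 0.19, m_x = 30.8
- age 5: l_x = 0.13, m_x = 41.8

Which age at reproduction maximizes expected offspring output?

Expected offspring if breeding at age x = l_x × m_x:
  age 1: 0.67 × 10.0 = 6.700
  age 2: 0.43 × 14.3 = 6.149
  age 3: 0.29 × 21.1 = 6.119
  age 4: 0.19 × 30.8 = 5.852
  age 5: 0.13 × 41.8 = 5.434
Maximum at age 1 (6.700).

1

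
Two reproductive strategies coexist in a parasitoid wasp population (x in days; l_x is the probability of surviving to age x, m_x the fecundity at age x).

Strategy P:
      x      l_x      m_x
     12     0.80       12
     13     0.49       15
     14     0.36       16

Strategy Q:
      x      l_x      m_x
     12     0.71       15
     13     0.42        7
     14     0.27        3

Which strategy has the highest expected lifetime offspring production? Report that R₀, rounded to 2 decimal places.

22.71

Strategy P: R₀ = 0.80×12 + 0.49×15 + 0.36×16 = 22.7100
Strategy Q: R₀ = 0.71×15 + 0.42×7 + 0.27×3 = 14.4000
Highest R₀: strategy P with 22.7100.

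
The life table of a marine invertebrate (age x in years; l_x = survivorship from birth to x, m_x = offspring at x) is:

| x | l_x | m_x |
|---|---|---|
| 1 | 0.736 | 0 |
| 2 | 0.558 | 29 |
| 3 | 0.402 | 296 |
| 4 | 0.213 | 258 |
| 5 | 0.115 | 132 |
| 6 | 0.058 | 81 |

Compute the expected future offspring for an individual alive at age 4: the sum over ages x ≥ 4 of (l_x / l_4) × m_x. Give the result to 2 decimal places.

l_4 = 0.213. Conditional survival from age 4 to x is l_x / l_4.
  x=4: (0.213/0.213) × 258 = 258.0000
  x=5: (0.115/0.213) × 132 = 71.2676
  x=6: (0.058/0.213) × 81 = 22.0563
Sum = 258.0000 + 71.2676 + 22.0563 = 351.3239

351.32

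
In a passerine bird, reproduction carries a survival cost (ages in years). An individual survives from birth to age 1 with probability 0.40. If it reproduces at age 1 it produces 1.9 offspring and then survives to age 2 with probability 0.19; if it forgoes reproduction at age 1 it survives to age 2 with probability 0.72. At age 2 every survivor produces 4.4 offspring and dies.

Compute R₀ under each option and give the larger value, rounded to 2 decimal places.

breed at age 1: R₀ = 0.40 × (1.9 + 0.19 × 4.4) = 0.40 × 2.7360 = 1.0944
delay to age 2: R₀ = 0.40 × (0.72 × 4.4) = 0.40 × 3.1680 = 1.2672
Higher: delay to age 2 (1.2672).

1.27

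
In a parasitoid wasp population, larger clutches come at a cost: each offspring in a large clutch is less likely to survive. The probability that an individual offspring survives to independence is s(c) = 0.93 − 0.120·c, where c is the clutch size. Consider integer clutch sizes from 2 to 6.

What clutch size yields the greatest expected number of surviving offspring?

4

Expected surviving offspring = c × s(c):
  c=2: 2 × 0.690 = 1.380
  c=3: 3 × 0.570 = 1.710
  c=4: 4 × 0.450 = 1.800
  c=5: 5 × 0.330 = 1.650
  c=6: 6 × 0.210 = 1.260
Maximum at c = 4 (1.800 surviving offspring).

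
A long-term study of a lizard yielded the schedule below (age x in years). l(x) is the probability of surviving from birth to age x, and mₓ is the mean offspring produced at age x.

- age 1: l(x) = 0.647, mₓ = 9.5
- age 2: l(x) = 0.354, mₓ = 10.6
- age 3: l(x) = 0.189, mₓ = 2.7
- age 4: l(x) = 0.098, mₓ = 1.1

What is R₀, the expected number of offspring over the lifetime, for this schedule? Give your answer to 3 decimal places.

10.517

R₀ = Σ l(x) mₓ:
  age 1: 0.647 × 9.5 = 6.1465
  age 2: 0.354 × 10.6 = 3.7524
  age 3: 0.189 × 2.7 = 0.5103
  age 4: 0.098 × 1.1 = 0.1078
R₀ = 6.1465 + 3.7524 + 0.5103 + 0.1078 = 10.5170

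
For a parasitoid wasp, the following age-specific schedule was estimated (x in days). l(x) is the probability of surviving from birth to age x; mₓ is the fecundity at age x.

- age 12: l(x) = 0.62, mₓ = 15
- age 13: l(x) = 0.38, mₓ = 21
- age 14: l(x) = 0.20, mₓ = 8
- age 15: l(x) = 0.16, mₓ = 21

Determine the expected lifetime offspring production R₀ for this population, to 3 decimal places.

22.240

R₀ = Σ l(x) mₓ:
  age 12: 0.62 × 15 = 9.3000
  age 13: 0.38 × 21 = 7.9800
  age 14: 0.20 × 8 = 1.6000
  age 15: 0.16 × 21 = 3.3600
R₀ = 9.3000 + 7.9800 + 1.6000 + 3.3600 = 22.2400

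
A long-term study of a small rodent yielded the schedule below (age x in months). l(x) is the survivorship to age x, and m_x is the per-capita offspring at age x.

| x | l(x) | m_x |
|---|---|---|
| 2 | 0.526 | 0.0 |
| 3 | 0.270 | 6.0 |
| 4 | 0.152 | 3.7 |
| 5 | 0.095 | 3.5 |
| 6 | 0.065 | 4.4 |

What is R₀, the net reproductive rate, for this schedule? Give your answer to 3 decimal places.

2.801

R₀ = Σ l(x) m_x:
  age 2: 0.526 × 0.0 = 0.0000
  age 3: 0.270 × 6.0 = 1.6200
  age 4: 0.152 × 3.7 = 0.5624
  age 5: 0.095 × 3.5 = 0.3325
  age 6: 0.065 × 4.4 = 0.2860
R₀ = 0.0000 + 1.6200 + 0.5624 + 0.3325 + 0.2860 = 2.8009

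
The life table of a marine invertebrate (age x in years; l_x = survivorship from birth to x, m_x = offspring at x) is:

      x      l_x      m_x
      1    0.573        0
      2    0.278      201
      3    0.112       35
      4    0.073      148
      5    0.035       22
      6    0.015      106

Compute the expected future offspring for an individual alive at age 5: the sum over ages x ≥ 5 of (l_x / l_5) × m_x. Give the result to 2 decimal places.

l_5 = 0.035. Conditional survival from age 5 to x is l_x / l_5.
  x=5: (0.035/0.035) × 22 = 22.0000
  x=6: (0.015/0.035) × 106 = 45.4286
Sum = 22.0000 + 45.4286 = 67.4286

67.43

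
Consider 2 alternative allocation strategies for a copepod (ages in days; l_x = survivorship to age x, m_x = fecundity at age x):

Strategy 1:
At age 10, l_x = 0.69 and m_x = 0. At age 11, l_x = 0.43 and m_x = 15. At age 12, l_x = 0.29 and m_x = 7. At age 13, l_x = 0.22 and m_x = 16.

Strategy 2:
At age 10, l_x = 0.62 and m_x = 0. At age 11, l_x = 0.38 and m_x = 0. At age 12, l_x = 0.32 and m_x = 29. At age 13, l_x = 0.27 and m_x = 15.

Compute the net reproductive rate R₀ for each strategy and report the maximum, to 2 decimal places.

13.33

Strategy 1: R₀ = 0.69×0 + 0.43×15 + 0.29×7 + 0.22×16 = 12.0000
Strategy 2: R₀ = 0.62×0 + 0.38×0 + 0.32×29 + 0.27×15 = 13.3300
Highest R₀: strategy 2 with 13.3300.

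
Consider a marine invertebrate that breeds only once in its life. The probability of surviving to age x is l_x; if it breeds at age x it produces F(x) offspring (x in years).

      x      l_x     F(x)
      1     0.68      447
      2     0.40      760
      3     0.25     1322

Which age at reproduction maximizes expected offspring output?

Expected offspring if breeding at age x = l_x × F(x):
  age 1: 0.68 × 447 = 303.960
  age 2: 0.40 × 760 = 304.000
  age 3: 0.25 × 1322 = 330.500
Maximum at age 3 (330.500).

3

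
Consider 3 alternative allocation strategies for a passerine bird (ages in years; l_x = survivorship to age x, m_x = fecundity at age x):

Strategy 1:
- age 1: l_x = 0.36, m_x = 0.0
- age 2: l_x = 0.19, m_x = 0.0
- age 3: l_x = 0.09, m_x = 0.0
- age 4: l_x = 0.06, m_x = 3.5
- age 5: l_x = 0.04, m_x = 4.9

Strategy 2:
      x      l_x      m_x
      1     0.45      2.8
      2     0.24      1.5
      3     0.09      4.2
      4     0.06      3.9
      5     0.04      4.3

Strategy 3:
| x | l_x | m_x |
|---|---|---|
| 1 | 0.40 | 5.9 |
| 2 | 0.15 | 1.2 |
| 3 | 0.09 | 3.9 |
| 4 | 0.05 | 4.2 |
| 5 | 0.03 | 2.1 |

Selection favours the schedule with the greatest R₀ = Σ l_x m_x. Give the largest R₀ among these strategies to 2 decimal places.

3.16

Strategy 1: R₀ = 0.36×0.0 + 0.19×0.0 + 0.09×0.0 + 0.06×3.5 + 0.04×4.9 = 0.4060
Strategy 2: R₀ = 0.45×2.8 + 0.24×1.5 + 0.09×4.2 + 0.06×3.9 + 0.04×4.3 = 2.4040
Strategy 3: R₀ = 0.40×5.9 + 0.15×1.2 + 0.09×3.9 + 0.05×4.2 + 0.03×2.1 = 3.1640
Highest R₀: strategy 3 with 3.1640.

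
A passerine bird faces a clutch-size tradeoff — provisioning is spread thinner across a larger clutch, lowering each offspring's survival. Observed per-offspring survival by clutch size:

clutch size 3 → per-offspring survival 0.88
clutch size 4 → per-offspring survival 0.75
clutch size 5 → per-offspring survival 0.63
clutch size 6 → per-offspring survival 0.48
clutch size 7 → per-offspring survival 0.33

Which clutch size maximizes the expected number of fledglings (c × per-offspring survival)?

Expected fledglings = c × s(c):
  c=3: 3 × 0.88 = 2.640
  c=4: 4 × 0.75 = 3.000
  c=5: 5 × 0.63 = 3.150
  c=6: 6 × 0.48 = 2.880
  c=7: 7 × 0.33 = 2.310
Maximum at c = 5 (3.150 fledglings).

5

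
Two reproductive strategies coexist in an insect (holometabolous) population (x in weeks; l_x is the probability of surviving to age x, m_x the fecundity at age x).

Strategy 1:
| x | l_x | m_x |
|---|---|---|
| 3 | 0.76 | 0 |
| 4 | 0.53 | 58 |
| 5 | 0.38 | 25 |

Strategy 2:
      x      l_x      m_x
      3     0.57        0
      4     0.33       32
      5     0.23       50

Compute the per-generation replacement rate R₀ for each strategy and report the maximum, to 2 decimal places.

40.24

Strategy 1: R₀ = 0.76×0 + 0.53×58 + 0.38×25 = 40.2400
Strategy 2: R₀ = 0.57×0 + 0.33×32 + 0.23×50 = 22.0600
Highest R₀: strategy 1 with 40.2400.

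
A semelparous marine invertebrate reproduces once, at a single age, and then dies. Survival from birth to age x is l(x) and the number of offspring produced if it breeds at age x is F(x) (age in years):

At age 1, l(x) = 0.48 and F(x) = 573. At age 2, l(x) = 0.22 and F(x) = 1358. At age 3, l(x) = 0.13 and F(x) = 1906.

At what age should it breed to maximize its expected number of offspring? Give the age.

2

Expected offspring if breeding at age x = l(x) × F(x):
  age 1: 0.48 × 573 = 275.040
  age 2: 0.22 × 1358 = 298.760
  age 3: 0.13 × 1906 = 247.780
Maximum at age 2 (298.760).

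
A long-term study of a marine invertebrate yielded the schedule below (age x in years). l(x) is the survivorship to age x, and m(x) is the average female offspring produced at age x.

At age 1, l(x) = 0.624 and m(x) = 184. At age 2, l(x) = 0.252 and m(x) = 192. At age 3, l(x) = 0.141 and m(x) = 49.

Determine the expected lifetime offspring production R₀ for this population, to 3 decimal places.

R₀ = Σ l(x) m(x):
  age 1: 0.624 × 184 = 114.8160
  age 2: 0.252 × 192 = 48.3840
  age 3: 0.141 × 49 = 6.9090
R₀ = 114.8160 + 48.3840 + 6.9090 = 170.1090

170.109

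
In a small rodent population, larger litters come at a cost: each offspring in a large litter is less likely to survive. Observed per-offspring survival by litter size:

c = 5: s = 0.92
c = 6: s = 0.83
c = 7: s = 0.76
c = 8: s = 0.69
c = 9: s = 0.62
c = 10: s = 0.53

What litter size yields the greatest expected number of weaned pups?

Expected weaned pups = c × s(c):
  c=5: 5 × 0.92 = 4.600
  c=6: 6 × 0.83 = 4.980
  c=7: 7 × 0.76 = 5.320
  c=8: 8 × 0.69 = 5.520
  c=9: 9 × 0.62 = 5.580
  c=10: 10 × 0.53 = 5.300
Maximum at c = 9 (5.580 weaned pups).

9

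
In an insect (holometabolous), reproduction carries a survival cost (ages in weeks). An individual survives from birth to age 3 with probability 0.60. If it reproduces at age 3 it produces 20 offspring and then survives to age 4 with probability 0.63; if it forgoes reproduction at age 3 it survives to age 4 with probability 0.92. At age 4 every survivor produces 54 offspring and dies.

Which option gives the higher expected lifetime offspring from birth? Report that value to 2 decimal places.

32.41

breed at age 3: R₀ = 0.60 × (20 + 0.63 × 54) = 0.60 × 54.0200 = 32.4120
delay to age 4: R₀ = 0.60 × (0.92 × 54) = 0.60 × 49.6800 = 29.8080
Higher: breed at age 3 (32.4120).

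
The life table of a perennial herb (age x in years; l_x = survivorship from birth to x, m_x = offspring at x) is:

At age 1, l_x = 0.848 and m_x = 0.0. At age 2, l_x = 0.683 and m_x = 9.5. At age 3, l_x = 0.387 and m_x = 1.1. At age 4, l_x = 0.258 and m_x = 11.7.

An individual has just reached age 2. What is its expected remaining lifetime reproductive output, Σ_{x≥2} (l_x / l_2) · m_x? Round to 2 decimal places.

14.54

l_2 = 0.683. Conditional survival from age 2 to x is l_x / l_2.
  x=2: (0.683/0.683) × 9.5 = 9.5000
  x=3: (0.387/0.683) × 1.1 = 0.6233
  x=4: (0.258/0.683) × 11.7 = 4.4196
Sum = 9.5000 + 0.6233 + 4.4196 = 14.5429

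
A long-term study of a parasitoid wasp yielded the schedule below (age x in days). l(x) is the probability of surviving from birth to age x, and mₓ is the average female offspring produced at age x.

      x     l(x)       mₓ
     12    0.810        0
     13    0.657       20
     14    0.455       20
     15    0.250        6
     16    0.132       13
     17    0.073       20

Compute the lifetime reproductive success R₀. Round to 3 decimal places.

26.916

R₀ = Σ l(x) mₓ:
  age 12: 0.810 × 0 = 0.0000
  age 13: 0.657 × 20 = 13.1400
  age 14: 0.455 × 20 = 9.1000
  age 15: 0.250 × 6 = 1.5000
  age 16: 0.132 × 13 = 1.7160
  age 17: 0.073 × 20 = 1.4600
R₀ = 0.0000 + 13.1400 + 9.1000 + 1.5000 + 1.7160 + 1.4600 = 26.9160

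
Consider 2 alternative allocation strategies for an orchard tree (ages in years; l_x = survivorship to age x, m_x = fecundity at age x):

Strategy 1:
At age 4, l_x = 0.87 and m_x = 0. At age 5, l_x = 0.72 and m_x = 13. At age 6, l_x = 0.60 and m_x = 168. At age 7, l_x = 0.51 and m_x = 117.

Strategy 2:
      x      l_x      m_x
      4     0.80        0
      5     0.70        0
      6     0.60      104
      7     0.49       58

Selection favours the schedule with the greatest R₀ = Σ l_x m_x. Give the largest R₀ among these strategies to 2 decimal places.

Strategy 1: R₀ = 0.87×0 + 0.72×13 + 0.60×168 + 0.51×117 = 169.8300
Strategy 2: R₀ = 0.80×0 + 0.70×0 + 0.60×104 + 0.49×58 = 90.8200
Highest R₀: strategy 1 with 169.8300.

169.83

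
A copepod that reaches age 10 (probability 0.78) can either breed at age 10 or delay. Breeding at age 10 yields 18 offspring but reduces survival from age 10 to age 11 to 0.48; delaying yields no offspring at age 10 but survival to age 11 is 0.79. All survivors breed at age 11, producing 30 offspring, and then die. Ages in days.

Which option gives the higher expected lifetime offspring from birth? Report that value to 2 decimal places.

25.27

breed at age 10: R₀ = 0.78 × (18 + 0.48 × 30) = 0.78 × 32.4000 = 25.2720
delay to age 11: R₀ = 0.78 × (0.79 × 30) = 0.78 × 23.7000 = 18.4860
Higher: breed at age 10 (25.2720).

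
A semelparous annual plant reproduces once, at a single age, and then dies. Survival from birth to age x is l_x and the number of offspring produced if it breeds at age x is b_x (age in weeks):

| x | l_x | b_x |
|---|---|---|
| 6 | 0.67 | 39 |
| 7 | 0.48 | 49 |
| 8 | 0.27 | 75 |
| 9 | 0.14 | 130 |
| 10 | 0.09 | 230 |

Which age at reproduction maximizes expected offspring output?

6

Expected offspring if breeding at age x = l_x × b_x:
  age 6: 0.67 × 39 = 26.130
  age 7: 0.48 × 49 = 23.520
  age 8: 0.27 × 75 = 20.250
  age 9: 0.14 × 130 = 18.200
  age 10: 0.09 × 230 = 20.700
Maximum at age 6 (26.130).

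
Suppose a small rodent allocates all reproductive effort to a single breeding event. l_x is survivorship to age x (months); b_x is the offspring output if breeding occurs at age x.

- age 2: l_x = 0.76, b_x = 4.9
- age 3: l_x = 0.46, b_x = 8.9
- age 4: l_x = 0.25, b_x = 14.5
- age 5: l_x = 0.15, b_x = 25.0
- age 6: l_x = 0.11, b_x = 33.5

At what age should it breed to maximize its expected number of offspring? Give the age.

Expected offspring if breeding at age x = l_x × b_x:
  age 2: 0.76 × 4.9 = 3.724
  age 3: 0.46 × 8.9 = 4.094
  age 4: 0.25 × 14.5 = 3.625
  age 5: 0.15 × 25.0 = 3.750
  age 6: 0.11 × 33.5 = 3.685
Maximum at age 3 (4.094).

3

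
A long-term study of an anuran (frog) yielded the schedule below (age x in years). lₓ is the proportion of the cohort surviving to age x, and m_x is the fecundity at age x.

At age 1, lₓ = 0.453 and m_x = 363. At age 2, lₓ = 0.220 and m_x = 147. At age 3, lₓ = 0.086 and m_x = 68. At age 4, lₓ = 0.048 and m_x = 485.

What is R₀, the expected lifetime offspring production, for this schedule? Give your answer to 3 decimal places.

R₀ = Σ lₓ m_x:
  age 1: 0.453 × 363 = 164.4390
  age 2: 0.220 × 147 = 32.3400
  age 3: 0.086 × 68 = 5.8480
  age 4: 0.048 × 485 = 23.2800
R₀ = 164.4390 + 32.3400 + 5.8480 + 23.2800 = 225.9070

225.907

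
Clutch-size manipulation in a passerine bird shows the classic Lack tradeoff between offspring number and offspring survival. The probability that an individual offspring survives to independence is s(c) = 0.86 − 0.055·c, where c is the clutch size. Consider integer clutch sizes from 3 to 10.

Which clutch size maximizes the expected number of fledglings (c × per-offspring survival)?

8

Expected fledglings = c × s(c):
  c=3: 3 × 0.695 = 2.085
  c=4: 4 × 0.640 = 2.560
  c=5: 5 × 0.585 = 2.925
  c=6: 6 × 0.530 = 3.180
  c=7: 7 × 0.475 = 3.325
  c=8: 8 × 0.420 = 3.360
  c=9: 9 × 0.365 = 3.285
  c=10: 10 × 0.310 = 3.100
Maximum at c = 8 (3.360 fledglings).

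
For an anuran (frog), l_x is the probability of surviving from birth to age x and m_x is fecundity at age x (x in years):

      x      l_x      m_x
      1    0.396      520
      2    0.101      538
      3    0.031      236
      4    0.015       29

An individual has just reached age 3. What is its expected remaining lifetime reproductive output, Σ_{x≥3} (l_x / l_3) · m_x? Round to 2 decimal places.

l_3 = 0.031. Conditional survival from age 3 to x is l_x / l_3.
  x=3: (0.031/0.031) × 236 = 236.0000
  x=4: (0.015/0.031) × 29 = 14.0323
Sum = 236.0000 + 14.0323 = 250.0323

250.03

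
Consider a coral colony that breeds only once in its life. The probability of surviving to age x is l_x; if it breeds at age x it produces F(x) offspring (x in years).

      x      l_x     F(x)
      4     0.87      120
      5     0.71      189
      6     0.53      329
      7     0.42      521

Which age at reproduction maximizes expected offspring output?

Expected offspring if breeding at age x = l_x × F(x):
  age 4: 0.87 × 120 = 104.400
  age 5: 0.71 × 189 = 134.190
  age 6: 0.53 × 329 = 174.370
  age 7: 0.42 × 521 = 218.820
Maximum at age 7 (218.820).

7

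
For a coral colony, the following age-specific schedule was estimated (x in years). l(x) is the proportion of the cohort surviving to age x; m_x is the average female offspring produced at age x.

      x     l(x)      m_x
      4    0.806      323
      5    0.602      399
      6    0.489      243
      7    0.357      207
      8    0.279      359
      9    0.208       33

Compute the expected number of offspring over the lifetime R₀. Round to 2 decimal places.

R₀ = Σ l(x) m_x:
  age 4: 0.806 × 323 = 260.3380
  age 5: 0.602 × 399 = 240.1980
  age 6: 0.489 × 243 = 118.8270
  age 7: 0.357 × 207 = 73.8990
  age 8: 0.279 × 359 = 100.1610
  age 9: 0.208 × 33 = 6.8640
R₀ = 260.3380 + 240.1980 + 118.8270 + 73.8990 + 100.1610 + 6.8640 = 800.2870

800.29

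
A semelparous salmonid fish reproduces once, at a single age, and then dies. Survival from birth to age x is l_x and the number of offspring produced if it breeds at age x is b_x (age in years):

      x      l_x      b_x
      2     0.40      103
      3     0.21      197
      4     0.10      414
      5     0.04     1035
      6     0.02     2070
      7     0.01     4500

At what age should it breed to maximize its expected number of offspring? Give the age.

7

Expected offspring if breeding at age x = l_x × b_x:
  age 2: 0.40 × 103 = 41.200
  age 3: 0.21 × 197 = 41.370
  age 4: 0.10 × 414 = 41.400
  age 5: 0.04 × 1035 = 41.400
  age 6: 0.02 × 2070 = 41.400
  age 7: 0.01 × 4500 = 45.000
Maximum at age 7 (45.000).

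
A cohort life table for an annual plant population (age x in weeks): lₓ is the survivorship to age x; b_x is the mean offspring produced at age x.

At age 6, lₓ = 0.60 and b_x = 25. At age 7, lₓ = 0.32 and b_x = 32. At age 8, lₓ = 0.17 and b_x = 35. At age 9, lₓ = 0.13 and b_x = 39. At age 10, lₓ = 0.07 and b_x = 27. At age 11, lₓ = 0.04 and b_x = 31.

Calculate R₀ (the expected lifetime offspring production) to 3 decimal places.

39.390

R₀ = Σ lₓ b_x:
  age 6: 0.60 × 25 = 15.0000
  age 7: 0.32 × 32 = 10.2400
  age 8: 0.17 × 35 = 5.9500
  age 9: 0.13 × 39 = 5.0700
  age 10: 0.07 × 27 = 1.8900
  age 11: 0.04 × 31 = 1.2400
R₀ = 15.0000 + 10.2400 + 5.9500 + 5.0700 + 1.8900 + 1.2400 = 39.3900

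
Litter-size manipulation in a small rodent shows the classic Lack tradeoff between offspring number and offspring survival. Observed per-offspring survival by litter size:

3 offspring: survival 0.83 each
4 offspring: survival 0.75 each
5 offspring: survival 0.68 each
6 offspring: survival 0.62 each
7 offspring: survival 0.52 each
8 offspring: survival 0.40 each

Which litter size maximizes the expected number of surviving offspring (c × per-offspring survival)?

Expected surviving offspring = c × s(c):
  c=3: 3 × 0.83 = 2.490
  c=4: 4 × 0.75 = 3.000
  c=5: 5 × 0.68 = 3.400
  c=6: 6 × 0.62 = 3.720
  c=7: 7 × 0.52 = 3.640
  c=8: 8 × 0.40 = 3.200
Maximum at c = 6 (3.720 surviving offspring).

6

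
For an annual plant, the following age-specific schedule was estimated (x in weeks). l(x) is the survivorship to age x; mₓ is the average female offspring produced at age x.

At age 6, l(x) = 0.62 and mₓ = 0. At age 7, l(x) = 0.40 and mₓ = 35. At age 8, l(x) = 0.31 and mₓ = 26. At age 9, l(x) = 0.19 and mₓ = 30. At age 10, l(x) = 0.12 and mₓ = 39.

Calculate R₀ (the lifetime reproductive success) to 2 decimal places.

32.44

R₀ = Σ l(x) mₓ:
  age 6: 0.62 × 0 = 0.0000
  age 7: 0.40 × 35 = 14.0000
  age 8: 0.31 × 26 = 8.0600
  age 9: 0.19 × 30 = 5.7000
  age 10: 0.12 × 39 = 4.6800
R₀ = 0.0000 + 14.0000 + 8.0600 + 5.7000 + 4.6800 = 32.4400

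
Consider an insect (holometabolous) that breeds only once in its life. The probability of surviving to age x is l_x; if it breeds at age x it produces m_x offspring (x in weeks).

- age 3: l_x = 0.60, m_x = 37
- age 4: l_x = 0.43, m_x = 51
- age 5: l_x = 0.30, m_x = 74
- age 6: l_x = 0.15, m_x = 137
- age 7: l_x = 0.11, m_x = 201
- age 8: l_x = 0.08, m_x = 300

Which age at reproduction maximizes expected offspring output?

8

Expected offspring if breeding at age x = l_x × m_x:
  age 3: 0.60 × 37 = 22.200
  age 4: 0.43 × 51 = 21.930
  age 5: 0.30 × 74 = 22.200
  age 6: 0.15 × 137 = 20.550
  age 7: 0.11 × 201 = 22.110
  age 8: 0.08 × 300 = 24.000
Maximum at age 8 (24.000).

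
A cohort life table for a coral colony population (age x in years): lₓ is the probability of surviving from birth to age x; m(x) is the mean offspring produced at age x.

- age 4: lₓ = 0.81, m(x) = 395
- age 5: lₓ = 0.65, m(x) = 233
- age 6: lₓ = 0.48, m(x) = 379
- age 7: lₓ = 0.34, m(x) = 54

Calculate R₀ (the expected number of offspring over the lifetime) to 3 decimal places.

R₀ = Σ lₓ m(x):
  age 4: 0.81 × 395 = 319.9500
  age 5: 0.65 × 233 = 151.4500
  age 6: 0.48 × 379 = 181.9200
  age 7: 0.34 × 54 = 18.3600
R₀ = 319.9500 + 151.4500 + 181.9200 + 18.3600 = 671.6800

671.680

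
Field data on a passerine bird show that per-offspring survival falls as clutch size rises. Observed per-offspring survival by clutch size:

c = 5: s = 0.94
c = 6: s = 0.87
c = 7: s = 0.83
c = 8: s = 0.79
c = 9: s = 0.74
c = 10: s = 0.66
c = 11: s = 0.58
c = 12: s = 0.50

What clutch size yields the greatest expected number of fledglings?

Expected fledglings = c × s(c):
  c=5: 5 × 0.94 = 4.700
  c=6: 6 × 0.87 = 5.220
  c=7: 7 × 0.83 = 5.810
  c=8: 8 × 0.79 = 6.320
  c=9: 9 × 0.74 = 6.660
  c=10: 10 × 0.66 = 6.600
  c=11: 11 × 0.58 = 6.380
  c=12: 12 × 0.50 = 6.000
Maximum at c = 9 (6.660 fledglings).

9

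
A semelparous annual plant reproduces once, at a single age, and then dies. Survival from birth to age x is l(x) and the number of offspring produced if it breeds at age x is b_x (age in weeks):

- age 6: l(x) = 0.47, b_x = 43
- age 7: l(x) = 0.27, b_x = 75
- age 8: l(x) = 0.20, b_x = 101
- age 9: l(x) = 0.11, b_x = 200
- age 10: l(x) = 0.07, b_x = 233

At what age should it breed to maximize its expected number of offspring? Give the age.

9

Expected offspring if breeding at age x = l(x) × b_x:
  age 6: 0.47 × 43 = 20.210
  age 7: 0.27 × 75 = 20.250
  age 8: 0.20 × 101 = 20.200
  age 9: 0.11 × 200 = 22.000
  age 10: 0.07 × 233 = 16.310
Maximum at age 9 (22.000).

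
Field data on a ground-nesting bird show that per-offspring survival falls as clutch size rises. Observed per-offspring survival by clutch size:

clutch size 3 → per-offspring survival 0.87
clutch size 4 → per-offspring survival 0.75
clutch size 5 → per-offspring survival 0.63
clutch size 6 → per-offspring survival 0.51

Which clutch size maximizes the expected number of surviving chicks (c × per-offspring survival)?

5

Expected surviving chicks = c × s(c):
  c=3: 3 × 0.87 = 2.610
  c=4: 4 × 0.75 = 3.000
  c=5: 5 × 0.63 = 3.150
  c=6: 6 × 0.51 = 3.060
Maximum at c = 5 (3.150 surviving chicks).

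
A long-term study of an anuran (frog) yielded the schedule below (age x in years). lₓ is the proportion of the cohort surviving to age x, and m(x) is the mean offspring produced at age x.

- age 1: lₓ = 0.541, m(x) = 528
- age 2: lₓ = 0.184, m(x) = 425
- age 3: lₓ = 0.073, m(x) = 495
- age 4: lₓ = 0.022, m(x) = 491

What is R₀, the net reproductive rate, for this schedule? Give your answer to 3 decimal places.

410.785

R₀ = Σ lₓ m(x):
  age 1: 0.541 × 528 = 285.6480
  age 2: 0.184 × 425 = 78.2000
  age 3: 0.073 × 495 = 36.1350
  age 4: 0.022 × 491 = 10.8020
R₀ = 285.6480 + 78.2000 + 36.1350 + 10.8020 = 410.7850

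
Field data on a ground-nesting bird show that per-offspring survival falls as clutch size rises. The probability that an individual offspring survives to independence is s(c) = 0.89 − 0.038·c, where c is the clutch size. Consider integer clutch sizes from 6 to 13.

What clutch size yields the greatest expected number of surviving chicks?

Expected surviving chicks = c × s(c):
  c=6: 6 × 0.662 = 3.972
  c=7: 7 × 0.624 = 4.368
  c=8: 8 × 0.586 = 4.688
  c=9: 9 × 0.548 = 4.932
  c=10: 10 × 0.510 = 5.100
  c=11: 11 × 0.472 = 5.192
  c=12: 12 × 0.434 = 5.208
  c=13: 13 × 0.396 = 5.148
Maximum at c = 12 (5.208 surviving chicks).

12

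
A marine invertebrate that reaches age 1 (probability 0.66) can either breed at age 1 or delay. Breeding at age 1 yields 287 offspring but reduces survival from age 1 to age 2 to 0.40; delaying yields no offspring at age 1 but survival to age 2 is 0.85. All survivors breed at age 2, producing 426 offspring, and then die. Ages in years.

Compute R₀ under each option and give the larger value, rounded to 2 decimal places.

301.88

breed at age 1: R₀ = 0.66 × (287 + 0.40 × 426) = 0.66 × 457.4000 = 301.8840
delay to age 2: R₀ = 0.66 × (0.85 × 426) = 0.66 × 362.1000 = 238.9860
Higher: breed at age 1 (301.8840).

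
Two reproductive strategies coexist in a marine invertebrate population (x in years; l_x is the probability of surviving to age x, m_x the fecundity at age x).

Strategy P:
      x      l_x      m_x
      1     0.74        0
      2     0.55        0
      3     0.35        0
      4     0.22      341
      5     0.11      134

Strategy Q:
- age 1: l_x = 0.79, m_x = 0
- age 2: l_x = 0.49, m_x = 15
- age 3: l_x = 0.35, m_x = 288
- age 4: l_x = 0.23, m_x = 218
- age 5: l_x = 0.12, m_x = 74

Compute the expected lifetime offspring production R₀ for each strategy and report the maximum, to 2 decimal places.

Strategy P: R₀ = 0.74×0 + 0.55×0 + 0.35×0 + 0.22×341 + 0.11×134 = 89.7600
Strategy Q: R₀ = 0.79×0 + 0.49×15 + 0.35×288 + 0.23×218 + 0.12×74 = 167.1700
Highest R₀: strategy Q with 167.1700.

167.17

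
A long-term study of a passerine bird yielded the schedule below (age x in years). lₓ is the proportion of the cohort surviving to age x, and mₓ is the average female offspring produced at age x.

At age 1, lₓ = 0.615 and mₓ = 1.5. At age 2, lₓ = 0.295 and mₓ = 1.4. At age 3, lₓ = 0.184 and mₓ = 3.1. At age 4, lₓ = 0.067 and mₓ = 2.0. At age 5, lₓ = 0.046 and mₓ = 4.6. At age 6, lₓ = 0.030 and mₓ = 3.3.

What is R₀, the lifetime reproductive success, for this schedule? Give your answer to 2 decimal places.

R₀ = Σ lₓ mₓ:
  age 1: 0.615 × 1.5 = 0.9225
  age 2: 0.295 × 1.4 = 0.4130
  age 3: 0.184 × 3.1 = 0.5704
  age 4: 0.067 × 2.0 = 0.1340
  age 5: 0.046 × 4.6 = 0.2116
  age 6: 0.030 × 3.3 = 0.0990
R₀ = 0.9225 + 0.4130 + 0.5704 + 0.1340 + 0.2116 + 0.0990 = 2.3505

2.35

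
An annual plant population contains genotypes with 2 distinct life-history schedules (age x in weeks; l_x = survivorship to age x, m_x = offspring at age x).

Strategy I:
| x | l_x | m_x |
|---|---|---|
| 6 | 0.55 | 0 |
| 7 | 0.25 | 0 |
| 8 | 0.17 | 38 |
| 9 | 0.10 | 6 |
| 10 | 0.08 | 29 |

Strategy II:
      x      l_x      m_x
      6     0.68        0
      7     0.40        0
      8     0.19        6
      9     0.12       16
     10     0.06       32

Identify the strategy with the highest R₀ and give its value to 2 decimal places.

9.38

Strategy I: R₀ = 0.55×0 + 0.25×0 + 0.17×38 + 0.10×6 + 0.08×29 = 9.3800
Strategy II: R₀ = 0.68×0 + 0.40×0 + 0.19×6 + 0.12×16 + 0.06×32 = 4.9800
Highest R₀: strategy I with 9.3800.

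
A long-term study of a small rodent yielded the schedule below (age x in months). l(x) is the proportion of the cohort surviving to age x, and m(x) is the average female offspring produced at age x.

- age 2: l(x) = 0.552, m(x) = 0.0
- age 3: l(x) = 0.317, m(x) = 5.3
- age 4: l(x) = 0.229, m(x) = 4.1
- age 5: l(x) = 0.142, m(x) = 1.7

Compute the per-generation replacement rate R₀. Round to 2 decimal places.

2.86

R₀ = Σ l(x) m(x):
  age 2: 0.552 × 0.0 = 0.0000
  age 3: 0.317 × 5.3 = 1.6801
  age 4: 0.229 × 4.1 = 0.9389
  age 5: 0.142 × 1.7 = 0.2414
R₀ = 0.0000 + 1.6801 + 0.9389 + 0.2414 = 2.8604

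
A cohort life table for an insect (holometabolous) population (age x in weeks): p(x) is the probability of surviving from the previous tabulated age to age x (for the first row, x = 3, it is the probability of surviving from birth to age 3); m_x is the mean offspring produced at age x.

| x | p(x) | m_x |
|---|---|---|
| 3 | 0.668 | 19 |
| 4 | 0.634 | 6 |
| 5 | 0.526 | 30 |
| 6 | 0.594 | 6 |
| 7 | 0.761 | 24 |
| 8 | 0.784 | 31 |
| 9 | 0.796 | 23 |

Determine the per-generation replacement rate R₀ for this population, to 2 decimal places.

29.02

Survivorship from birth: l_x = p_3·p_4·…·p_x.
  l_3 = 0.66800
  l_4 = 0.42351
  l_5 = 0.22277
  l_6 = 0.13232
  l_7 = 0.10070
  l_8 = 0.07895
  l_9 = 0.06284
R₀ = Σ l_x m_x:
  age 3: 0.66800 × 19 = 12.6920
  age 4: 0.42351 × 6 = 2.5411
  age 5: 0.22277 × 30 = 6.6831
  age 6: 0.13232 × 6 = 0.7939
  age 7: 0.10070 × 24 = 2.4168
  age 8: 0.07895 × 31 = 2.4475
  age 9: 0.06284 × 23 = 1.4453
R₀ = 12.6920 + 2.5411 + 6.6831 + 0.7939 + 2.4168 + 2.4475 + 1.4453 = 29.0196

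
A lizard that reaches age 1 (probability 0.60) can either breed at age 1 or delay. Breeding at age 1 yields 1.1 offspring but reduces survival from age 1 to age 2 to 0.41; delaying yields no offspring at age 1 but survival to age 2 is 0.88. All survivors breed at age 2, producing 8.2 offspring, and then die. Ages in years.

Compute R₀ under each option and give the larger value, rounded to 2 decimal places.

4.33

breed at age 1: R₀ = 0.60 × (1.1 + 0.41 × 8.2) = 0.60 × 4.4620 = 2.6772
delay to age 2: R₀ = 0.60 × (0.88 × 8.2) = 0.60 × 7.2160 = 4.3296
Higher: delay to age 2 (4.3296).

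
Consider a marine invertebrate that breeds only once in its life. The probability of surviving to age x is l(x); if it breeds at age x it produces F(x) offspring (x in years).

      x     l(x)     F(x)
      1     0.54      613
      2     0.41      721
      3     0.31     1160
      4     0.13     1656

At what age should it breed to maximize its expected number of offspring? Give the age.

3

Expected offspring if breeding at age x = l(x) × F(x):
  age 1: 0.54 × 613 = 331.020
  age 2: 0.41 × 721 = 295.610
  age 3: 0.31 × 1160 = 359.600
  age 4: 0.13 × 1656 = 215.280
Maximum at age 3 (359.600).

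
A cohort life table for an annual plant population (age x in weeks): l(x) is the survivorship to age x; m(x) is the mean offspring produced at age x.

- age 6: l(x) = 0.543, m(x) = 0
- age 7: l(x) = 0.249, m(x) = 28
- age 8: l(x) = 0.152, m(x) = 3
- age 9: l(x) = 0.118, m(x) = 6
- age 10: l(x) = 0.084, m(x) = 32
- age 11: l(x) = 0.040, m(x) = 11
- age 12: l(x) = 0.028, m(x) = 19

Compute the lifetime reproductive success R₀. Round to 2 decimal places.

11.80

R₀ = Σ l(x) m(x):
  age 6: 0.543 × 0 = 0.0000
  age 7: 0.249 × 28 = 6.9720
  age 8: 0.152 × 3 = 0.4560
  age 9: 0.118 × 6 = 0.7080
  age 10: 0.084 × 32 = 2.6880
  age 11: 0.040 × 11 = 0.4400
  age 12: 0.028 × 19 = 0.5320
R₀ = 0.0000 + 6.9720 + 0.4560 + 0.7080 + 2.6880 + 0.4400 + 0.5320 = 11.7960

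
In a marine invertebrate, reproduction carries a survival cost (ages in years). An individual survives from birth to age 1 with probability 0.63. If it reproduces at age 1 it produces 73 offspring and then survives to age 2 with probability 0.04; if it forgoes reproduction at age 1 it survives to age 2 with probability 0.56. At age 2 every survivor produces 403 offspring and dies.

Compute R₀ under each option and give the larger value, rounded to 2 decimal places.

142.18

breed at age 1: R₀ = 0.63 × (73 + 0.04 × 403) = 0.63 × 89.1200 = 56.1456
delay to age 2: R₀ = 0.63 × (0.56 × 403) = 0.63 × 225.6800 = 142.1784
Higher: delay to age 2 (142.1784).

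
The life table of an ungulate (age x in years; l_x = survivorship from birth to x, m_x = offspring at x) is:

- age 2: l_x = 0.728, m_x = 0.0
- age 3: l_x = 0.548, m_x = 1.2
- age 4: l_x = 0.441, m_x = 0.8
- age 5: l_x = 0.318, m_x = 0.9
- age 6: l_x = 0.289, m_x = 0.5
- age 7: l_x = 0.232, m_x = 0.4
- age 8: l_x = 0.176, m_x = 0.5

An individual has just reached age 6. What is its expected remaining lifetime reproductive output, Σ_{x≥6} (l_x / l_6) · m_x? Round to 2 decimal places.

1.13

l_6 = 0.289. Conditional survival from age 6 to x is l_x / l_6.
  x=6: (0.289/0.289) × 0.5 = 0.5000
  x=7: (0.232/0.289) × 0.4 = 0.3211
  x=8: (0.176/0.289) × 0.5 = 0.3045
Sum = 0.5000 + 0.3211 + 0.3045 = 1.1256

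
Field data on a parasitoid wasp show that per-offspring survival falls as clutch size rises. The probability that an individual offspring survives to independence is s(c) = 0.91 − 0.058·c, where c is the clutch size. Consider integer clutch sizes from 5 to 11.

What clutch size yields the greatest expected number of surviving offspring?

8

Expected surviving offspring = c × s(c):
  c=5: 5 × 0.620 = 3.100
  c=6: 6 × 0.562 = 3.372
  c=7: 7 × 0.504 = 3.528
  c=8: 8 × 0.446 = 3.568
  c=9: 9 × 0.388 = 3.492
  c=10: 10 × 0.330 = 3.300
  c=11: 11 × 0.272 = 2.992
Maximum at c = 8 (3.568 surviving offspring).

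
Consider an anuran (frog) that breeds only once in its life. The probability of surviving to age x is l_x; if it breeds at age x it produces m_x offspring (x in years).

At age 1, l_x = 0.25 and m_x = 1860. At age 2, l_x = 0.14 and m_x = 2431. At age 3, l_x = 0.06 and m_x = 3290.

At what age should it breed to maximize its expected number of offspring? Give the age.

Expected offspring if breeding at age x = l_x × m_x:
  age 1: 0.25 × 1860 = 465.000
  age 2: 0.14 × 2431 = 340.340
  age 3: 0.06 × 3290 = 197.400
Maximum at age 1 (465.000).

1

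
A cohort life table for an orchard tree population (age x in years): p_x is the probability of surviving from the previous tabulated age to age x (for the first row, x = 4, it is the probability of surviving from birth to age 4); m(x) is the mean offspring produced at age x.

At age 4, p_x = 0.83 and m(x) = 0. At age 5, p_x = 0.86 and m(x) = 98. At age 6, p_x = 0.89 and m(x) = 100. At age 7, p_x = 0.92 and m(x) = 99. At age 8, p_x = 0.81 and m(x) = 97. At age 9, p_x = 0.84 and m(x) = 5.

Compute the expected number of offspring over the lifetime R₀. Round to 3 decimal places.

239.251

Survivorship from birth: l_x = p_4·p_5·…·p_x.
  l_4 = 0.83000
  l_5 = 0.71380
  l_6 = 0.63528
  l_7 = 0.58446
  l_8 = 0.47341
  l_9 = 0.39767
R₀ = Σ l_x m(x):
  age 4: 0.83000 × 0 = 0.0000
  age 5: 0.71380 × 98 = 69.9524
  age 6: 0.63528 × 100 = 63.5280
  age 7: 0.58446 × 99 = 57.8615
  age 8: 0.47341 × 97 = 45.9208
  age 9: 0.39767 × 5 = 1.9884
R₀ = 0.0000 + 69.9524 + 63.5280 + 57.8615 + 45.9208 + 1.9884 = 239.2511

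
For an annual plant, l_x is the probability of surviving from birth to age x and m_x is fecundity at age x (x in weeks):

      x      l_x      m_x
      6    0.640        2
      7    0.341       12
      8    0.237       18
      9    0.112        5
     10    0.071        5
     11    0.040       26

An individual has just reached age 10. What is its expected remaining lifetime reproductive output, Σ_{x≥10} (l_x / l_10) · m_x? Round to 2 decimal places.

l_10 = 0.071. Conditional survival from age 10 to x is l_x / l_10.
  x=10: (0.071/0.071) × 5 = 5.0000
  x=11: (0.040/0.071) × 26 = 14.6479
Sum = 5.0000 + 14.6479 = 19.6479

19.65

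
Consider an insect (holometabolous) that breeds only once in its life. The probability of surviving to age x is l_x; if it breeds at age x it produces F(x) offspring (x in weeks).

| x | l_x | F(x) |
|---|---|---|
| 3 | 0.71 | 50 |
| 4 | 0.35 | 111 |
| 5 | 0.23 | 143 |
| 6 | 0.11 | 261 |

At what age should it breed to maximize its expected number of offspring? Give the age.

Expected offspring if breeding at age x = l_x × F(x):
  age 3: 0.71 × 50 = 35.500
  age 4: 0.35 × 111 = 38.850
  age 5: 0.23 × 143 = 32.890
  age 6: 0.11 × 261 = 28.710
Maximum at age 4 (38.850).

4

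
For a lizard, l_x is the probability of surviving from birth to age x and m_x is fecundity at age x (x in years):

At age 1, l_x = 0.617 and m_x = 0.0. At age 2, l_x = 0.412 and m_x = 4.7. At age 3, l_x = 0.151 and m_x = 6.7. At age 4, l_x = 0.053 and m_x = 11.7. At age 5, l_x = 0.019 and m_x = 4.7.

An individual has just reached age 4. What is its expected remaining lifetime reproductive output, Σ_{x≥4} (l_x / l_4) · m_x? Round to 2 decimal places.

l_4 = 0.053. Conditional survival from age 4 to x is l_x / l_4.
  x=4: (0.053/0.053) × 11.7 = 11.7000
  x=5: (0.019/0.053) × 4.7 = 1.6849
Sum = 11.7000 + 1.6849 = 13.3849

13.38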